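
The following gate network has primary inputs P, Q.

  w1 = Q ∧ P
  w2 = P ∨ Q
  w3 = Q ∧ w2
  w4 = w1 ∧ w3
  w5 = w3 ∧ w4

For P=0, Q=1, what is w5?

0

w1 = 1 ∧ 0 = 0
w2 = 0 ∨ 1 = 1
w3 = 1 ∧ 1 = 1
w4 = 0 ∧ 1 = 0
w5 = 1 ∧ 0 = 0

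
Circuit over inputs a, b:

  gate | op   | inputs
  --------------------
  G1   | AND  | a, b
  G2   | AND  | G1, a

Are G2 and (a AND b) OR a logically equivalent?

G1 = a AND b
G2 = G1 AND a = (a AND b) AND a
At a=1, b=0: circuit gives 0, formula gives 1.

No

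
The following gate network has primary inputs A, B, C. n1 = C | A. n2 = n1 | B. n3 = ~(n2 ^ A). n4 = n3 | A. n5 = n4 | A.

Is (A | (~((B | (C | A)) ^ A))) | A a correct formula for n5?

Yes

n1 = C | A
n2 = n1 | B = (C | A) | B
n3 = ~(n2 ^ A) = ~(((C | A) | B) ^ A)
n4 = n3 | A = (~(((C | A) | B) ^ A)) | A
n5 = n4 | A = ((~(((C | A) | B) ^ A)) | A) | A
At A=0, B=0, C=1: circuit gives 0, formula gives 0.
At A=0, B=0, C=0: circuit gives 1, formula gives 1.
Agrees on all 8 inputs.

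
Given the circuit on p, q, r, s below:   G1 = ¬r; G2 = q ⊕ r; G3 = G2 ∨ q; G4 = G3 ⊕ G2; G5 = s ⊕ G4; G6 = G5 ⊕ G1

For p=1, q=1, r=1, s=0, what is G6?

1

G1 = ¬1 = 0
G2 = 1 ⊕ 1 = 0
G3 = 0 ∨ 1 = 1
G4 = 1 ⊕ 0 = 1
G5 = 0 ⊕ 1 = 1
G6 = 1 ⊕ 0 = 1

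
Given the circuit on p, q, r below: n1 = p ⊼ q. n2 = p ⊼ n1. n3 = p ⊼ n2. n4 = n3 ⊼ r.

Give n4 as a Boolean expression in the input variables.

(p ⊼ (p ⊼ (p ⊼ q))) ⊼ r

n1 = p ⊼ q
n2 = p ⊼ n1 = p ⊼ (p ⊼ q)
n3 = p ⊼ n2 = p ⊼ (p ⊼ (p ⊼ q))
n4 = n3 ⊼ r = (p ⊼ (p ⊼ (p ⊼ q))) ⊼ r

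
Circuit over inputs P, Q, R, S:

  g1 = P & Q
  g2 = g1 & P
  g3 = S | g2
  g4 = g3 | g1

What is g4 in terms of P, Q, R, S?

(S | ((P & Q) & P)) | (P & Q)

g1 = P & Q
g2 = g1 & P = (P & Q) & P
g3 = S | g2 = S | ((P & Q) & P)
g4 = g3 | g1 = (S | ((P & Q) & P)) | (P & Q)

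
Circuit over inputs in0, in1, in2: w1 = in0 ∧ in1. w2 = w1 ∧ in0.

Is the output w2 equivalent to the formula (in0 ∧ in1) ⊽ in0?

No

w1 = in0 ∧ in1
w2 = w1 ∧ in0 = (in0 ∧ in1) ∧ in0
At in0=0, in1=0, in2=0: circuit gives 0, formula gives 1.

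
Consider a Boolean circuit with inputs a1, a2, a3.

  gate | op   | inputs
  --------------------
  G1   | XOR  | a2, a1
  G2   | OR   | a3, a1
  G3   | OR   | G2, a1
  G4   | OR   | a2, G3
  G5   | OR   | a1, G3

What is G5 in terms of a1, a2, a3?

G2 = a3 OR a1
G3 = G2 OR a1 = (a3 OR a1) OR a1
G5 = a1 OR G3 = a1 OR ((a3 OR a1) OR a1)

a1 OR ((a3 OR a1) OR a1)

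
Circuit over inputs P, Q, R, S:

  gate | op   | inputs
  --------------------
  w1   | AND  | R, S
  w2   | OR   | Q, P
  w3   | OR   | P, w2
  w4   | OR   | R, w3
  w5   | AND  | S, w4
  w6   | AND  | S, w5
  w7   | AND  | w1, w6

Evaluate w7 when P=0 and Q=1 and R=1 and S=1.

w1 = 1 AND 1 = 1
w2 = 1 OR 0 = 1
w3 = 0 OR 1 = 1
w4 = 1 OR 1 = 1
w5 = 1 AND 1 = 1
w6 = 1 AND 1 = 1
w7 = 1 AND 1 = 1

1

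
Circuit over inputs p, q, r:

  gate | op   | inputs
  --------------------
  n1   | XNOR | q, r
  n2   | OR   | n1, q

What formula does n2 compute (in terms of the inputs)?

(q XNOR r) OR q

n1 = q XNOR r
n2 = n1 OR q = (q XNOR r) OR q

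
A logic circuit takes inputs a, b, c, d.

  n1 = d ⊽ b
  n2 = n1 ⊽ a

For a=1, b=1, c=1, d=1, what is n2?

0

n1 = 1 ⊽ 1 = 0
n2 = 0 ⊽ 1 = 0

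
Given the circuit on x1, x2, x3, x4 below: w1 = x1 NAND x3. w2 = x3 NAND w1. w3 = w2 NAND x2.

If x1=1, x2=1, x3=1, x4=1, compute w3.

w1 = 1 NAND 1 = 0
w2 = 1 NAND 0 = 1
w3 = 1 NAND 1 = 0

0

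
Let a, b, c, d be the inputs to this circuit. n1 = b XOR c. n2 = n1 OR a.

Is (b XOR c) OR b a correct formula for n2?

n1 = b XOR c
n2 = n1 OR a = (b XOR c) OR a
At a=0, b=1, c=1, d=0: circuit gives 0, formula gives 1.

No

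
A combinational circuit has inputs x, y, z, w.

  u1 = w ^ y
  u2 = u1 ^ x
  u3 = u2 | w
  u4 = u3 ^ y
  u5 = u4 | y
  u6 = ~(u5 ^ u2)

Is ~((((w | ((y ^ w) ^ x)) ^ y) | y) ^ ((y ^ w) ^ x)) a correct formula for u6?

Yes

u1 = w ^ y
u2 = u1 ^ x = (w ^ y) ^ x
u3 = u2 | w = ((w ^ y) ^ x) | w
u4 = u3 ^ y = (((w ^ y) ^ x) | w) ^ y
u5 = u4 | y = ((((w ^ y) ^ x) | w) ^ y) | y
u6 = ~(u5 ^ u2) = ~((((((w ^ y) ^ x) | w) ^ y) | y) ^ ((w ^ y) ^ x))
At x=0, y=1, z=0, w=1: circuit gives 0, formula gives 0.
At x=0, y=0, z=0, w=0: circuit gives 1, formula gives 1.
Agrees on all 16 inputs.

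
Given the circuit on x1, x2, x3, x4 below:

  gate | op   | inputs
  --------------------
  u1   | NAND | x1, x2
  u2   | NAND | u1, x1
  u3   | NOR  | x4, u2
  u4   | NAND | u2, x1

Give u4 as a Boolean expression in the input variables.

u1 = x1 NAND x2
u2 = u1 NAND x1 = (x1 NAND x2) NAND x1
u4 = u2 NAND x1 = ((x1 NAND x2) NAND x1) NAND x1

((x1 NAND x2) NAND x1) NAND x1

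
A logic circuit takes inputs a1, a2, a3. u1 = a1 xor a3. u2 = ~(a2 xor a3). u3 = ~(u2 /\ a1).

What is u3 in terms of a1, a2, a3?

u2 = ~(a2 xor a3)
u3 = ~(u2 /\ a1) = ~((~(a2 xor a3)) /\ a1)

~((~(a2 xor a3)) /\ a1)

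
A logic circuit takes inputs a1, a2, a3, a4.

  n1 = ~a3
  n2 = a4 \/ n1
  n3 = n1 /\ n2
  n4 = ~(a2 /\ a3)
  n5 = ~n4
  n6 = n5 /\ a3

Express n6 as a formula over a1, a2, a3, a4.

n4 = ~(a2 /\ a3)
n5 = ~n4 = ~(~(a2 /\ a3))
n6 = n5 /\ a3 = ~(~(a2 /\ a3)) /\ a3

~(~(a2 /\ a3)) /\ a3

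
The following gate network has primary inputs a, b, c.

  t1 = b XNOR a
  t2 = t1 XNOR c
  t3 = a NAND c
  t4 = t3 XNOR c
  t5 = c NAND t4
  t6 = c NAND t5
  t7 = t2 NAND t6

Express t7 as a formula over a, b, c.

t1 = b XNOR a
t2 = t1 XNOR c = (b XNOR a) XNOR c
t3 = a NAND c
t4 = t3 XNOR c = (a NAND c) XNOR c
t5 = c NAND t4 = c NAND ((a NAND c) XNOR c)
t6 = c NAND t5 = c NAND (c NAND ((a NAND c) XNOR c))
t7 = t2 NAND t6 = ((b XNOR a) XNOR c) NAND (c NAND (c NAND ((a NAND c) XNOR c)))

((b XNOR a) XNOR c) NAND (c NAND (c NAND ((a NAND c) XNOR c)))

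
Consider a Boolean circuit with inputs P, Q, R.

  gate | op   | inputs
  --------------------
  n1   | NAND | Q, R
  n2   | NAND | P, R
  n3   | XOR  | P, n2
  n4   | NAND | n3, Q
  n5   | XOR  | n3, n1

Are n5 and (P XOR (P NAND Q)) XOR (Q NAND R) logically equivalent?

No

n1 = Q NAND R
n2 = P NAND R
n3 = P XOR n2 = P XOR (P NAND R)
n5 = n3 XOR n1 = (P XOR (P NAND R)) XOR (Q NAND R)
At P=1, Q=0, R=1: circuit gives 0, formula gives 1.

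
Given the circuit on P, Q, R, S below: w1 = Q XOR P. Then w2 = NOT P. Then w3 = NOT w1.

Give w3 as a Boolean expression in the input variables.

w1 = Q XOR P
w3 = NOT w1 = NOT (Q XOR P)

NOT (Q XOR P)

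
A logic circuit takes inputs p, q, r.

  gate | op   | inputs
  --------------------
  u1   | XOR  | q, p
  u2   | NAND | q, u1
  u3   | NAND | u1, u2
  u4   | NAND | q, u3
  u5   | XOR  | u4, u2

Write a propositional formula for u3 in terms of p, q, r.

(q XOR p) NAND (q NAND (q XOR p))

u1 = q XOR p
u2 = q NAND u1 = q NAND (q XOR p)
u3 = u1 NAND u2 = (q XOR p) NAND (q NAND (q XOR p))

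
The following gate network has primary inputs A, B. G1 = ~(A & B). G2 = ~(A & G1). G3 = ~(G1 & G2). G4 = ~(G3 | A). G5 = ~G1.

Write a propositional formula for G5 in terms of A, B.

~(~(A & B))

G1 = ~(A & B)
G5 = ~G1 = ~(~(A & B))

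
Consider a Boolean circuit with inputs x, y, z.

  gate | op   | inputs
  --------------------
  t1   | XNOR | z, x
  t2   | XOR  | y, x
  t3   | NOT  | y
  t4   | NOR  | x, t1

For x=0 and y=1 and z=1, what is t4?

t1 = 1 XNOR 0 = 0
t4 = 0 NOR 0 = 1

1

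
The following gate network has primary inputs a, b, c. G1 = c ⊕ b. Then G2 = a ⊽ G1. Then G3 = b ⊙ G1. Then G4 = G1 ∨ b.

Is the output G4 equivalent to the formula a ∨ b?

G1 = c ⊕ b
G4 = G1 ∨ b = (c ⊕ b) ∨ b
At a=0, b=0, c=1: circuit gives 1, formula gives 0.

No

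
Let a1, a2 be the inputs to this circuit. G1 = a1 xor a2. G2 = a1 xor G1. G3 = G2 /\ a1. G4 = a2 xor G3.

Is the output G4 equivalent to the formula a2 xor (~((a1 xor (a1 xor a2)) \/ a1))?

G1 = a1 xor a2
G2 = a1 xor G1 = a1 xor (a1 xor a2)
G3 = G2 /\ a1 = (a1 xor (a1 xor a2)) /\ a1
G4 = a2 xor G3 = a2 xor ((a1 xor (a1 xor a2)) /\ a1)
At a1=0, a2=0: circuit gives 0, formula gives 1.

No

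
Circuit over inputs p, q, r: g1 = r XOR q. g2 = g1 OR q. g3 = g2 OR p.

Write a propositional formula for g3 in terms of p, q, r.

g1 = r XOR q
g2 = g1 OR q = (r XOR q) OR q
g3 = g2 OR p = ((r XOR q) OR q) OR p

((r XOR q) OR q) OR p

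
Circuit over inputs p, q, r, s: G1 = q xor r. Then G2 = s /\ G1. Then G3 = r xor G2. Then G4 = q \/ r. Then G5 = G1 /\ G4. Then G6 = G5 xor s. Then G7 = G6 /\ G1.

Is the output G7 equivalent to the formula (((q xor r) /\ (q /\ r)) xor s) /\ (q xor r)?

No

G1 = q xor r
G4 = q \/ r
G5 = G1 /\ G4 = (q xor r) /\ (q \/ r)
G6 = G5 xor s = ((q xor r) /\ (q \/ r)) xor s
G7 = G6 /\ G1 = (((q xor r) /\ (q \/ r)) xor s) /\ (q xor r)
At p=0, q=0, r=1, s=0: circuit gives 1, formula gives 0.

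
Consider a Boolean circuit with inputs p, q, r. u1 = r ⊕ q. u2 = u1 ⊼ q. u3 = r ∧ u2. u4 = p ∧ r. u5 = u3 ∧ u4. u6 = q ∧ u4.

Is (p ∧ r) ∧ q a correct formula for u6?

u4 = p ∧ r
u6 = q ∧ u4 = q ∧ (p ∧ r)
At p=0, q=0, r=0: circuit gives 0, formula gives 0.
At p=1, q=1, r=1: circuit gives 1, formula gives 1.
Agrees on all 8 inputs.

Yes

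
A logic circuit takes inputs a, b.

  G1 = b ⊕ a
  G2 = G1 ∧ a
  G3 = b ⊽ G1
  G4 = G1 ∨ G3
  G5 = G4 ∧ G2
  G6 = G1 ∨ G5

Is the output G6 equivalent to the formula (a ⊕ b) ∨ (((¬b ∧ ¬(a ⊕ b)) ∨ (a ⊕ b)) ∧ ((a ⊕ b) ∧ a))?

G1 = b ⊕ a
G2 = G1 ∧ a = (b ⊕ a) ∧ a
G3 = b ⊽ G1 = b ⊽ (b ⊕ a)
G4 = G1 ∨ G3 = (b ⊕ a) ∨ (b ⊽ (b ⊕ a))
G5 = G4 ∧ G2 = ((b ⊕ a) ∨ (b ⊽ (b ⊕ a))) ∧ ((b ⊕ a) ∧ a)
G6 = G1 ∨ G5 = (b ⊕ a) ∨ (((b ⊕ a) ∨ (b ⊽ (b ⊕ a))) ∧ ((b ⊕ a) ∧ a))
At a=0, b=0: circuit gives 0, formula gives 0.
At a=0, b=1: circuit gives 1, formula gives 1.
Agrees on all 4 inputs.

Yes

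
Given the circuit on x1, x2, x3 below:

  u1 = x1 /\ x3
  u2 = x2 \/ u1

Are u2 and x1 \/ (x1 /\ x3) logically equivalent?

u1 = x1 /\ x3
u2 = x2 \/ u1 = x2 \/ (x1 /\ x3)
At x1=0, x2=1, x3=0: circuit gives 1, formula gives 0.

No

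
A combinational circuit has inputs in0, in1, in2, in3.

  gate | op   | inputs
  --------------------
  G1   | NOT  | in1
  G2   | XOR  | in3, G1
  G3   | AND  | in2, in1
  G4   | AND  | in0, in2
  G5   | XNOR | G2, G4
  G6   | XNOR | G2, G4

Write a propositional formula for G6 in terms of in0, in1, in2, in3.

G1 = NOT in1
G2 = in3 XOR G1 = in3 XOR NOT in1
G4 = in0 AND in2
G6 = G2 XNOR G4 = (in3 XOR NOT in1) XNOR (in0 AND in2)

(in3 XOR NOT in1) XNOR (in0 AND in2)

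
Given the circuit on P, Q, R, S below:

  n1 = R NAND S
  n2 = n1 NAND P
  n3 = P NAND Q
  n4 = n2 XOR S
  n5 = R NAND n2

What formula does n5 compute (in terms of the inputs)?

R NAND ((R NAND S) NAND P)

n1 = R NAND S
n2 = n1 NAND P = (R NAND S) NAND P
n5 = R NAND n2 = R NAND ((R NAND S) NAND P)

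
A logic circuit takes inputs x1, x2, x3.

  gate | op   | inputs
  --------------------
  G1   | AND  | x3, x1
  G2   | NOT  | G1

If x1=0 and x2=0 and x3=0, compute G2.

1

G1 = 0 AND 0 = 0
G2 = NOT 0 = 1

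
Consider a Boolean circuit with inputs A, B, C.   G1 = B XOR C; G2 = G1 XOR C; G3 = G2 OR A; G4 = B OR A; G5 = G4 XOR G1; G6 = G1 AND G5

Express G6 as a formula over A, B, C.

G1 = B XOR C
G4 = B OR A
G5 = G4 XOR G1 = (B OR A) XOR (B XOR C)
G6 = G1 AND G5 = (B XOR C) AND ((B OR A) XOR (B XOR C))

(B XOR C) AND ((B OR A) XOR (B XOR C))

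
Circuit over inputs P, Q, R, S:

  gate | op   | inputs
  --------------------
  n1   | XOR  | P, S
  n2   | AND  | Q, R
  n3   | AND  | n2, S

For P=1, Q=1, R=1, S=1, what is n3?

1

n2 = 1 AND 1 = 1
n3 = 1 AND 1 = 1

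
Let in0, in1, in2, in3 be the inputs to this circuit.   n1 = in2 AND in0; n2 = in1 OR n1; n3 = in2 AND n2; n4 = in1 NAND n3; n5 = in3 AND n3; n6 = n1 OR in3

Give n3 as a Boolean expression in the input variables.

in2 AND (in1 OR (in2 AND in0))

n1 = in2 AND in0
n2 = in1 OR n1 = in1 OR (in2 AND in0)
n3 = in2 AND n2 = in2 AND (in1 OR (in2 AND in0))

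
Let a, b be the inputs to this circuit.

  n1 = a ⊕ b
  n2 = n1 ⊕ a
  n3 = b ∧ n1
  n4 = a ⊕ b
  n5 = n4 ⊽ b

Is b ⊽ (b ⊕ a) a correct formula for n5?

Yes

n4 = a ⊕ b
n5 = n4 ⊽ b = (a ⊕ b) ⊽ b
At a=0, b=1: circuit gives 0, formula gives 0.
At a=0, b=0: circuit gives 1, formula gives 1.
Agrees on all 4 inputs.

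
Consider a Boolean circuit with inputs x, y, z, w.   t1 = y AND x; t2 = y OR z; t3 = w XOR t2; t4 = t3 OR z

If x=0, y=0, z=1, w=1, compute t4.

1

t2 = 0 OR 1 = 1
t3 = 1 XOR 1 = 0
t4 = 0 OR 1 = 1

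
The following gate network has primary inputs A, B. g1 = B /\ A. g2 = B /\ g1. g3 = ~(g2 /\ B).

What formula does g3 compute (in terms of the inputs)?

~((B /\ (B /\ A)) /\ B)

g1 = B /\ A
g2 = B /\ g1 = B /\ (B /\ A)
g3 = ~(g2 /\ B) = ~((B /\ (B /\ A)) /\ B)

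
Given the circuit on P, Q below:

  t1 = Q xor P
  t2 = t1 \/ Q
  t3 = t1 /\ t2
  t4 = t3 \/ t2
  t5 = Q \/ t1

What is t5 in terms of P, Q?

Q \/ (Q xor P)

t1 = Q xor P
t5 = Q \/ t1 = Q \/ (Q xor P)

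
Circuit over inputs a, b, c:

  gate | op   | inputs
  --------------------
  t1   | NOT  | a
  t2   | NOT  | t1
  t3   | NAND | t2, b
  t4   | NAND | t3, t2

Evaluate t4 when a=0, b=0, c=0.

1

t1 = NOT 0 = 1
t2 = NOT 1 = 0
t3 = 0 NAND 0 = 1
t4 = 1 NAND 0 = 1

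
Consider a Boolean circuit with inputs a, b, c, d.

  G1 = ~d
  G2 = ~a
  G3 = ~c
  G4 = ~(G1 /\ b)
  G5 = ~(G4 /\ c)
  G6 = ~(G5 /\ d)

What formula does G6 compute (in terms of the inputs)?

G1 = ~d
G4 = ~(G1 /\ b) = ~(~d /\ b)
G5 = ~(G4 /\ c) = ~((~(~d /\ b)) /\ c)
G6 = ~(G5 /\ d) = ~((~((~(~d /\ b)) /\ c)) /\ d)

~((~((~(~d /\ b)) /\ c)) /\ d)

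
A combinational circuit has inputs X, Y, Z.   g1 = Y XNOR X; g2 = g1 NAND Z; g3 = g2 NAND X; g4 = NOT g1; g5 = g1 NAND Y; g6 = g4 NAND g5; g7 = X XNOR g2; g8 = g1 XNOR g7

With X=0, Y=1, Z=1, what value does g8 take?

g1 = 1 XNOR 0 = 0
g2 = 0 NAND 1 = 1
g7 = 0 XNOR 1 = 0
g8 = 0 XNOR 0 = 1

1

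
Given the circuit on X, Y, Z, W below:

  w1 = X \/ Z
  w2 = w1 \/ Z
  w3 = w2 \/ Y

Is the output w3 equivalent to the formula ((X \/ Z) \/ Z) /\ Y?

No

w1 = X \/ Z
w2 = w1 \/ Z = (X \/ Z) \/ Z
w3 = w2 \/ Y = ((X \/ Z) \/ Z) \/ Y
At X=0, Y=0, Z=1, W=0: circuit gives 1, formula gives 0.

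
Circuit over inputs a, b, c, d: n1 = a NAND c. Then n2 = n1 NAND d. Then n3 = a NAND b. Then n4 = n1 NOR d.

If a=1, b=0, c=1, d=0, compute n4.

1

n1 = 1 NAND 1 = 0
n4 = 0 NOR 0 = 1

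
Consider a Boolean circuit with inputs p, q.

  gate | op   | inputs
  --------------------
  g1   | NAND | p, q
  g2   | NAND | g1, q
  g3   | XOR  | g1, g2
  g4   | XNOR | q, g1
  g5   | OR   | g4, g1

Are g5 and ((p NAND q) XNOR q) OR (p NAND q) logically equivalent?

Yes

g1 = p NAND q
g4 = q XNOR g1 = q XNOR (p NAND q)
g5 = g4 OR g1 = (q XNOR (p NAND q)) OR (p NAND q)
At p=1, q=1: circuit gives 0, formula gives 0.
At p=0, q=0: circuit gives 1, formula gives 1.
Agrees on all 4 inputs.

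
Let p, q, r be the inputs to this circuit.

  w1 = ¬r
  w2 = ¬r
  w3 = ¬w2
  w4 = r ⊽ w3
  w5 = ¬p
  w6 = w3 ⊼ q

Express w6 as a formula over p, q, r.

w2 = ¬r
w3 = ¬w2 = ¬¬r
w6 = w3 ⊼ q = ¬¬r ⊼ q

¬¬r ⊼ q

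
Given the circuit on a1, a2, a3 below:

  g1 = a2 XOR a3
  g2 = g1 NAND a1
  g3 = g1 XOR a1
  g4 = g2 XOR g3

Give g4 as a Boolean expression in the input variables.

((a2 XOR a3) NAND a1) XOR ((a2 XOR a3) XOR a1)

g1 = a2 XOR a3
g2 = g1 NAND a1 = (a2 XOR a3) NAND a1
g3 = g1 XOR a1 = (a2 XOR a3) XOR a1
g4 = g2 XOR g3 = ((a2 XOR a3) NAND a1) XOR ((a2 XOR a3) XOR a1)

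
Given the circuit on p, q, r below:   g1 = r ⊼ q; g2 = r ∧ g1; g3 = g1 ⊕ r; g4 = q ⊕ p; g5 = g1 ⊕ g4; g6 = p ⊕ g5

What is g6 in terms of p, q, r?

p ⊕ ((r ⊼ q) ⊕ (q ⊕ p))

g1 = r ⊼ q
g4 = q ⊕ p
g5 = g1 ⊕ g4 = (r ⊼ q) ⊕ (q ⊕ p)
g6 = p ⊕ g5 = p ⊕ ((r ⊼ q) ⊕ (q ⊕ p))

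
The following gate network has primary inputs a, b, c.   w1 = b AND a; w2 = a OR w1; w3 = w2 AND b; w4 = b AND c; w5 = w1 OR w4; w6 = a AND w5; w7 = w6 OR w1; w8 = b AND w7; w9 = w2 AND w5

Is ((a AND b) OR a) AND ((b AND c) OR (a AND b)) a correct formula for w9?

Yes

w1 = b AND a
w2 = a OR w1 = a OR (b AND a)
w4 = b AND c
w5 = w1 OR w4 = (b AND a) OR (b AND c)
w9 = w2 AND w5 = (a OR (b AND a)) AND ((b AND a) OR (b AND c))
At a=0, b=0, c=0: circuit gives 0, formula gives 0.
At a=1, b=1, c=0: circuit gives 1, formula gives 1.
Agrees on all 8 inputs.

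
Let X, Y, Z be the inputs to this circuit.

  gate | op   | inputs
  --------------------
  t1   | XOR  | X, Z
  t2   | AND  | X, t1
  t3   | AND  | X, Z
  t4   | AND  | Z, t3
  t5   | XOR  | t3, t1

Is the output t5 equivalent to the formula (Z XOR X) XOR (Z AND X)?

t1 = X XOR Z
t3 = X AND Z
t5 = t3 XOR t1 = (X AND Z) XOR (X XOR Z)
At X=0, Y=0, Z=0: circuit gives 0, formula gives 0.
At X=0, Y=0, Z=1: circuit gives 1, formula gives 1.
Agrees on all 8 inputs.

Yes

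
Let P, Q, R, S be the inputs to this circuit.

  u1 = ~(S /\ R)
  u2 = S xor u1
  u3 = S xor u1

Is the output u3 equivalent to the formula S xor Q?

No

u1 = ~(S /\ R)
u3 = S xor u1 = S xor (~(S /\ R))
At P=0, Q=0, R=0, S=0: circuit gives 1, formula gives 0.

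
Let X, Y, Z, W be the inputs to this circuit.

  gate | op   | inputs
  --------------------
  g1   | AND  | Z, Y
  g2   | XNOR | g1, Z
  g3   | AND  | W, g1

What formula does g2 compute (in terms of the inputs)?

g1 = Z AND Y
g2 = g1 XNOR Z = (Z AND Y) XNOR Z

(Z AND Y) XNOR Z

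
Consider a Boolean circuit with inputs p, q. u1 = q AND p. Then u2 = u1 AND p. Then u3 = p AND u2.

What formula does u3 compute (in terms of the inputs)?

p AND ((q AND p) AND p)

u1 = q AND p
u2 = u1 AND p = (q AND p) AND p
u3 = p AND u2 = p AND ((q AND p) AND p)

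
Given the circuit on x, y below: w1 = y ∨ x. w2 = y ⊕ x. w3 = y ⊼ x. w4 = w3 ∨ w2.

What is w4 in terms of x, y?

w2 = y ⊕ x
w3 = y ⊼ x
w4 = w3 ∨ w2 = (y ⊼ x) ∨ (y ⊕ x)

(y ⊼ x) ∨ (y ⊕ x)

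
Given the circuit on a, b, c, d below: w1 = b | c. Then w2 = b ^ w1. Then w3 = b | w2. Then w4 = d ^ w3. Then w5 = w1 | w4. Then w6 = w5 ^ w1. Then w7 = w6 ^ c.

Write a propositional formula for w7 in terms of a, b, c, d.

w1 = b | c
w2 = b ^ w1 = b ^ (b | c)
w3 = b | w2 = b | (b ^ (b | c))
w4 = d ^ w3 = d ^ (b | (b ^ (b | c)))
w5 = w1 | w4 = (b | c) | (d ^ (b | (b ^ (b | c))))
w6 = w5 ^ w1 = ((b | c) | (d ^ (b | (b ^ (b | c))))) ^ (b | c)
w7 = w6 ^ c = (((b | c) | (d ^ (b | (b ^ (b | c))))) ^ (b | c)) ^ c

(((b | c) | (d ^ (b | (b ^ (b | c))))) ^ (b | c)) ^ c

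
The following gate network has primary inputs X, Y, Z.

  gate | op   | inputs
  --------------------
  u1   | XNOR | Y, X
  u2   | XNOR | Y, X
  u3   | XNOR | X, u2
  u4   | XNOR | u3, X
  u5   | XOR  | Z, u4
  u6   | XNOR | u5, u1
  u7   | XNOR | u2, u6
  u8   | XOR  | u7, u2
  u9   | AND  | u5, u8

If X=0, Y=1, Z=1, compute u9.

u1 = 1 XNOR 0 = 0
u2 = 1 XNOR 0 = 0
u3 = 0 XNOR 0 = 1
u4 = 1 XNOR 0 = 0
u5 = 1 XOR 0 = 1
u6 = 1 XNOR 0 = 0
u7 = 0 XNOR 0 = 1
u8 = 1 XOR 0 = 1
u9 = 1 AND 1 = 1

1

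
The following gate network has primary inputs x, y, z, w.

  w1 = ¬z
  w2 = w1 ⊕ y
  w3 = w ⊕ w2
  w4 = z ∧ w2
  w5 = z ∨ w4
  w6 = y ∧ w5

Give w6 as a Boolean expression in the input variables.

y ∧ (z ∨ (z ∧ (¬z ⊕ y)))

w1 = ¬z
w2 = w1 ⊕ y = ¬z ⊕ y
w4 = z ∧ w2 = z ∧ (¬z ⊕ y)
w5 = z ∨ w4 = z ∨ (z ∧ (¬z ⊕ y))
w6 = y ∧ w5 = y ∧ (z ∨ (z ∧ (¬z ⊕ y)))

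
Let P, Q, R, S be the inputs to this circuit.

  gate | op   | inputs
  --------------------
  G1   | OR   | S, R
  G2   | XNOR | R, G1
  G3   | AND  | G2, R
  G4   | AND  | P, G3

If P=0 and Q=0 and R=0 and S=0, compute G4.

G1 = 0 OR 0 = 0
G2 = 0 XNOR 0 = 1
G3 = 1 AND 0 = 0
G4 = 0 AND 0 = 0

0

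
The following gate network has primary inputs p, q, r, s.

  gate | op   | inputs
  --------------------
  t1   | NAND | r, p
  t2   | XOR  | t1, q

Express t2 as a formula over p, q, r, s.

t1 = r NAND p
t2 = t1 XOR q = (r NAND p) XOR q

(r NAND p) XOR q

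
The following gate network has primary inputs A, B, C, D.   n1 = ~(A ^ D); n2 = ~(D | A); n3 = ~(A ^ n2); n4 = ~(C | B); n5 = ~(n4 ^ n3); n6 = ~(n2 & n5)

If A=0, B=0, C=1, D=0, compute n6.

0

n2 = ~(0 | 0) = 1
n3 = ~(0 ^ 1) = 0
n4 = ~(1 | 0) = 0
n5 = ~(0 ^ 0) = 1
n6 = ~(1 & 1) = 0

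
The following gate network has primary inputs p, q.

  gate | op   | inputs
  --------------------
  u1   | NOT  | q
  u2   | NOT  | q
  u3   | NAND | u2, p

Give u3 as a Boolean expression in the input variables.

NOT q NAND p

u2 = NOT q
u3 = u2 NAND p = NOT q NAND p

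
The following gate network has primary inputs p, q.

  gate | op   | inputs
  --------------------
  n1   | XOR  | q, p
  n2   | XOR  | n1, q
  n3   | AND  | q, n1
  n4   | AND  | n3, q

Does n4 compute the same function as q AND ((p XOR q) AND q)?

n1 = q XOR p
n3 = q AND n1 = q AND (q XOR p)
n4 = n3 AND q = (q AND (q XOR p)) AND q
At p=0, q=0: circuit gives 0, formula gives 0.
At p=0, q=1: circuit gives 1, formula gives 1.
Agrees on all 4 inputs.

Yes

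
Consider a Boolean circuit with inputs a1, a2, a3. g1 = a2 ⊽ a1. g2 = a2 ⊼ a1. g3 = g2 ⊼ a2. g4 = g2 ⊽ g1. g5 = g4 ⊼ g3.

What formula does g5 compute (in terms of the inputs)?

((a2 ⊼ a1) ⊽ (a2 ⊽ a1)) ⊼ ((a2 ⊼ a1) ⊼ a2)

g1 = a2 ⊽ a1
g2 = a2 ⊼ a1
g3 = g2 ⊼ a2 = (a2 ⊼ a1) ⊼ a2
g4 = g2 ⊽ g1 = (a2 ⊼ a1) ⊽ (a2 ⊽ a1)
g5 = g4 ⊼ g3 = ((a2 ⊼ a1) ⊽ (a2 ⊽ a1)) ⊼ ((a2 ⊼ a1) ⊼ a2)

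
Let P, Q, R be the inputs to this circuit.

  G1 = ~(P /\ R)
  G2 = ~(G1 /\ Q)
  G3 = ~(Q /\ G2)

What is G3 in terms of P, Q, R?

G1 = ~(P /\ R)
G2 = ~(G1 /\ Q) = ~((~(P /\ R)) /\ Q)
G3 = ~(Q /\ G2) = ~(Q /\ (~((~(P /\ R)) /\ Q)))

~(Q /\ (~((~(P /\ R)) /\ Q)))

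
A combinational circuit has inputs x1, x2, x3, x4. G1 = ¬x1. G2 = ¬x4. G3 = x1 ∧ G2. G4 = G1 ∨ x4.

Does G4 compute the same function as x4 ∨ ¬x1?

G1 = ¬x1
G4 = G1 ∨ x4 = ¬x1 ∨ x4
At x1=1, x2=0, x3=0, x4=0: circuit gives 0, formula gives 0.
At x1=0, x2=0, x3=0, x4=0: circuit gives 1, formula gives 1.
Agrees on all 16 inputs.

Yes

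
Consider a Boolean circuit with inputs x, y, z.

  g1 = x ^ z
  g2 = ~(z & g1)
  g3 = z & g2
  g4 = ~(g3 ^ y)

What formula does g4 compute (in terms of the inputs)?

g1 = x ^ z
g2 = ~(z & g1) = ~(z & (x ^ z))
g3 = z & g2 = z & (~(z & (x ^ z)))
g4 = ~(g3 ^ y) = ~((z & (~(z & (x ^ z)))) ^ y)

~((z & (~(z & (x ^ z)))) ^ y)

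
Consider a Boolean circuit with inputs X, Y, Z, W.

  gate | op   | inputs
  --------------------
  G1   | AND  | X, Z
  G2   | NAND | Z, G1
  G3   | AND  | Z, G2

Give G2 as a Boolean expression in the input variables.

Z NAND (X AND Z)

G1 = X AND Z
G2 = Z NAND G1 = Z NAND (X AND Z)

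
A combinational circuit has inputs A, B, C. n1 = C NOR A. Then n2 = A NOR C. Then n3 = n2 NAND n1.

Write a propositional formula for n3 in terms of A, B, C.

n1 = C NOR A
n2 = A NOR C
n3 = n2 NAND n1 = (A NOR C) NAND (C NOR A)

(A NOR C) NAND (C NOR A)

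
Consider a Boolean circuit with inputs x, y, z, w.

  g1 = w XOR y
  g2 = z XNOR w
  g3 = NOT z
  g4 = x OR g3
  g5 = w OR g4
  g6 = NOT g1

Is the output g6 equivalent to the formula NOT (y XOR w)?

Yes

g1 = w XOR y
g6 = NOT g1 = NOT (w XOR y)
At x=0, y=0, z=0, w=1: circuit gives 0, formula gives 0.
At x=0, y=0, z=0, w=0: circuit gives 1, formula gives 1.
Agrees on all 16 inputs.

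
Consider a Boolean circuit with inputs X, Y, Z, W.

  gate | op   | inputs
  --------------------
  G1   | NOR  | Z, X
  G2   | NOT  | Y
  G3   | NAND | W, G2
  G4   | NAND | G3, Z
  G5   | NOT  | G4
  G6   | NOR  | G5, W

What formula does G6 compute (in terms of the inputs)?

NOT ((W NAND NOT Y) NAND Z) NOR W

G2 = NOT Y
G3 = W NAND G2 = W NAND NOT Y
G4 = G3 NAND Z = (W NAND NOT Y) NAND Z
G5 = NOT G4 = NOT ((W NAND NOT Y) NAND Z)
G6 = G5 NOR W = NOT ((W NAND NOT Y) NAND Z) NOR W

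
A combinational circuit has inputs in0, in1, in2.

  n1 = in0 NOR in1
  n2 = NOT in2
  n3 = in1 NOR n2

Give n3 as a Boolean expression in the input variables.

in1 NOR NOT in2

n2 = NOT in2
n3 = in1 NOR n2 = in1 NOR NOT in2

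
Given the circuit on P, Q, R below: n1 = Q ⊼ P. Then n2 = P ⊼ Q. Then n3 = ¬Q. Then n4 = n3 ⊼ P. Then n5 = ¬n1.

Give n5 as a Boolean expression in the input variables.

n1 = Q ⊼ P
n5 = ¬n1 = ¬(Q ⊼ P)

¬(Q ⊼ P)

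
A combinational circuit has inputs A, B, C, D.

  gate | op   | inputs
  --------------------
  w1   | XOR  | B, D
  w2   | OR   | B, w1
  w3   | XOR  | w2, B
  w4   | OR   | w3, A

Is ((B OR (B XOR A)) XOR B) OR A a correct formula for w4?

No

w1 = B XOR D
w2 = B OR w1 = B OR (B XOR D)
w3 = w2 XOR B = (B OR (B XOR D)) XOR B
w4 = w3 OR A = ((B OR (B XOR D)) XOR B) OR A
At A=0, B=0, C=0, D=1: circuit gives 1, formula gives 0.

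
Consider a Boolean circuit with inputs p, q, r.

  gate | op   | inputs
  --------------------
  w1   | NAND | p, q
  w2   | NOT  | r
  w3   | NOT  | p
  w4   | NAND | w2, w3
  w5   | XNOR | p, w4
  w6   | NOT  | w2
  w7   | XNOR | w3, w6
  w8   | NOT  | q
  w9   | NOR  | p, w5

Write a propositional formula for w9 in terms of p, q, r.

w2 = NOT r
w3 = NOT p
w4 = w2 NAND w3 = NOT r NAND NOT p
w5 = p XNOR w4 = p XNOR (NOT r NAND NOT p)
w9 = p NOR w5 = p NOR (p XNOR (NOT r NAND NOT p))

p NOR (p XNOR (NOT r NAND NOT p))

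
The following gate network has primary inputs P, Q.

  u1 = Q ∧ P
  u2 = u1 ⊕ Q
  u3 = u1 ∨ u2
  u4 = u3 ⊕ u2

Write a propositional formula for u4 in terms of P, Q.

u1 = Q ∧ P
u2 = u1 ⊕ Q = (Q ∧ P) ⊕ Q
u3 = u1 ∨ u2 = (Q ∧ P) ∨ ((Q ∧ P) ⊕ Q)
u4 = u3 ⊕ u2 = ((Q ∧ P) ∨ ((Q ∧ P) ⊕ Q)) ⊕ ((Q ∧ P) ⊕ Q)

((Q ∧ P) ∨ ((Q ∧ P) ⊕ Q)) ⊕ ((Q ∧ P) ⊕ Q)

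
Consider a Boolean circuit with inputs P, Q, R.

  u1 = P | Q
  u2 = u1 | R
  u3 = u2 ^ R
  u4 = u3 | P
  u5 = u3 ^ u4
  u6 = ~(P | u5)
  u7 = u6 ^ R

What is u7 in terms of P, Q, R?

u1 = P | Q
u2 = u1 | R = (P | Q) | R
u3 = u2 ^ R = ((P | Q) | R) ^ R
u4 = u3 | P = (((P | Q) | R) ^ R) | P
u5 = u3 ^ u4 = (((P | Q) | R) ^ R) ^ ((((P | Q) | R) ^ R) | P)
u6 = ~(P | u5) = ~(P | ((((P | Q) | R) ^ R) ^ ((((P | Q) | R) ^ R) | P)))
u7 = u6 ^ R = (~(P | ((((P | Q) | R) ^ R) ^ ((((P | Q) | R) ^ R) | P)))) ^ R

(~(P | ((((P | Q) | R) ^ R) ^ ((((P | Q) | R) ^ R) | P)))) ^ R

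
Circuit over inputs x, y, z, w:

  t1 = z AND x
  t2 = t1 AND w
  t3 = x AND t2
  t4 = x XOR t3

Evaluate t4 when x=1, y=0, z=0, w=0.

t1 = 0 AND 1 = 0
t2 = 0 AND 0 = 0
t3 = 1 AND 0 = 0
t4 = 1 XOR 0 = 1

1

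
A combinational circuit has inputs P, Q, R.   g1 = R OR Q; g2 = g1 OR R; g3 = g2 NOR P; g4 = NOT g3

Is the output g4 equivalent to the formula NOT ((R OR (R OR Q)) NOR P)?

g1 = R OR Q
g2 = g1 OR R = (R OR Q) OR R
g3 = g2 NOR P = ((R OR Q) OR R) NOR P
g4 = NOT g3 = NOT (((R OR Q) OR R) NOR P)
At P=0, Q=0, R=0: circuit gives 0, formula gives 0.
At P=0, Q=0, R=1: circuit gives 1, formula gives 1.
Agrees on all 8 inputs.

Yes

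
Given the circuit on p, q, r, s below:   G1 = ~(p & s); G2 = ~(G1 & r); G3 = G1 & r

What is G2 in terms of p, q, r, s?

G1 = ~(p & s)
G2 = ~(G1 & r) = ~((~(p & s)) & r)

~((~(p & s)) & r)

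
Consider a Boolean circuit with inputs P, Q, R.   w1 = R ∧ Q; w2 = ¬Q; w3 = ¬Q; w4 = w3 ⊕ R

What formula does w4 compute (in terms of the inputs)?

w3 = ¬Q
w4 = w3 ⊕ R = ¬Q ⊕ R

¬Q ⊕ R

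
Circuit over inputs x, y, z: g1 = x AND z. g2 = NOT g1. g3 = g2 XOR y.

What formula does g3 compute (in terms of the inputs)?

NOT (x AND z) XOR y

g1 = x AND z
g2 = NOT g1 = NOT (x AND z)
g3 = g2 XOR y = NOT (x AND z) XOR y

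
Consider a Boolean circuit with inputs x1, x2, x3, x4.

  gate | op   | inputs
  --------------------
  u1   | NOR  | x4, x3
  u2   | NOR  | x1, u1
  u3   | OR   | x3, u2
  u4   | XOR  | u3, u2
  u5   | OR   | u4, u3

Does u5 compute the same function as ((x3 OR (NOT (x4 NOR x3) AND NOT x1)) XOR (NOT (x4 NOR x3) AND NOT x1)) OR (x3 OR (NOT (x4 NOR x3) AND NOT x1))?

Yes

u1 = x4 NOR x3
u2 = x1 NOR u1 = x1 NOR (x4 NOR x3)
u3 = x3 OR u2 = x3 OR (x1 NOR (x4 NOR x3))
u4 = u3 XOR u2 = (x3 OR (x1 NOR (x4 NOR x3))) XOR (x1 NOR (x4 NOR x3))
u5 = u4 OR u3 = ((x3 OR (x1 NOR (x4 NOR x3))) XOR (x1 NOR (x4 NOR x3))) OR (x3 OR (x1 NOR (x4 NOR x3)))
At x1=0, x2=0, x3=0, x4=0: circuit gives 0, formula gives 0.
At x1=0, x2=0, x3=0, x4=1: circuit gives 1, formula gives 1.
Agrees on all 16 inputs.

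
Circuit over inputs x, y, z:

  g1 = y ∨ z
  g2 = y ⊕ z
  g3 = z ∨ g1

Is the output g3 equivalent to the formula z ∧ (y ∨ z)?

No

g1 = y ∨ z
g3 = z ∨ g1 = z ∨ (y ∨ z)
At x=0, y=1, z=0: circuit gives 1, formula gives 0.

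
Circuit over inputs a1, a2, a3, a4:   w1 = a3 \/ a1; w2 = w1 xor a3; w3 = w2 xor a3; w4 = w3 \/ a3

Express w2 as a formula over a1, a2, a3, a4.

w1 = a3 \/ a1
w2 = w1 xor a3 = (a3 \/ a1) xor a3

(a3 \/ a1) xor a3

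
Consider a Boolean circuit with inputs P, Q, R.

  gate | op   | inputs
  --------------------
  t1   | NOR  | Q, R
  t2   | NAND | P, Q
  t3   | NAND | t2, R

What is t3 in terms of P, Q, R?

(P NAND Q) NAND R

t2 = P NAND Q
t3 = t2 NAND R = (P NAND Q) NAND R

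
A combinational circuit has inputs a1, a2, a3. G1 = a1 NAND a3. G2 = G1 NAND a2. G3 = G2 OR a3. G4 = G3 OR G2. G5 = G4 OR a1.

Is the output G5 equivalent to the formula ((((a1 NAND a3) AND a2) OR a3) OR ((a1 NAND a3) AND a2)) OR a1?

G1 = a1 NAND a3
G2 = G1 NAND a2 = (a1 NAND a3) NAND a2
G3 = G2 OR a3 = ((a1 NAND a3) NAND a2) OR a3
G4 = G3 OR G2 = (((a1 NAND a3) NAND a2) OR a3) OR ((a1 NAND a3) NAND a2)
G5 = G4 OR a1 = ((((a1 NAND a3) NAND a2) OR a3) OR ((a1 NAND a3) NAND a2)) OR a1
At a1=0, a2=0, a3=0: circuit gives 1, formula gives 0.

No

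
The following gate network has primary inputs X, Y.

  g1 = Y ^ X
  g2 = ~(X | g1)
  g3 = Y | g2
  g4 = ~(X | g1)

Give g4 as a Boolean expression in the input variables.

~(X | (Y ^ X))

g1 = Y ^ X
g4 = ~(X | g1) = ~(X | (Y ^ X))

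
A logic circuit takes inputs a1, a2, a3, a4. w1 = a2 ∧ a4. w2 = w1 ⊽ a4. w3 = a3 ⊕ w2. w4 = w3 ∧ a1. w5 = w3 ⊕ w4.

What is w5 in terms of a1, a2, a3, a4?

w1 = a2 ∧ a4
w2 = w1 ⊽ a4 = (a2 ∧ a4) ⊽ a4
w3 = a3 ⊕ w2 = a3 ⊕ ((a2 ∧ a4) ⊽ a4)
w4 = w3 ∧ a1 = (a3 ⊕ ((a2 ∧ a4) ⊽ a4)) ∧ a1
w5 = w3 ⊕ w4 = (a3 ⊕ ((a2 ∧ a4) ⊽ a4)) ⊕ ((a3 ⊕ ((a2 ∧ a4) ⊽ a4)) ∧ a1)

(a3 ⊕ ((a2 ∧ a4) ⊽ a4)) ⊕ ((a3 ⊕ ((a2 ∧ a4) ⊽ a4)) ∧ a1)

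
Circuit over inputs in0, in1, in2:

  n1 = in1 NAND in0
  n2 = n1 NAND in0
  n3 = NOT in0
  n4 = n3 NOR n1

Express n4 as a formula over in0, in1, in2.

n1 = in1 NAND in0
n3 = NOT in0
n4 = n3 NOR n1 = NOT in0 NOR (in1 NAND in0)

NOT in0 NOR (in1 NAND in0)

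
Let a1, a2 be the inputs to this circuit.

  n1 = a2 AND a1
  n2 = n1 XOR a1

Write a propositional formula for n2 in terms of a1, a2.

n1 = a2 AND a1
n2 = n1 XOR a1 = (a2 AND a1) XOR a1

(a2 AND a1) XOR a1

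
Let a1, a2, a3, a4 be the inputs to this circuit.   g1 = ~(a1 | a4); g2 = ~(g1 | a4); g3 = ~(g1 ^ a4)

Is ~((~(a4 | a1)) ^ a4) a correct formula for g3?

Yes

g1 = ~(a1 | a4)
g3 = ~(g1 ^ a4) = ~((~(a1 | a4)) ^ a4)
At a1=0, a2=0, a3=0, a4=0: circuit gives 0, formula gives 0.
At a1=1, a2=0, a3=0, a4=0: circuit gives 1, formula gives 1.
Agrees on all 16 inputs.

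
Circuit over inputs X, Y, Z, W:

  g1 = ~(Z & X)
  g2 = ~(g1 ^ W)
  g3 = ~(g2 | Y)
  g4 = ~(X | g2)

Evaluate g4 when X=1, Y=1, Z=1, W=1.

0

g1 = ~(1 & 1) = 0
g2 = ~(0 ^ 1) = 0
g4 = ~(1 | 0) = 0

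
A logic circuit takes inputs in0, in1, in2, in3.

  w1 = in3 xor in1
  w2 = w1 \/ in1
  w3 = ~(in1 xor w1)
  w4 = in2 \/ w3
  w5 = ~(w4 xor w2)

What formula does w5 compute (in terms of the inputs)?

~((in2 \/ (~(in1 xor (in3 xor in1)))) xor ((in3 xor in1) \/ in1))

w1 = in3 xor in1
w2 = w1 \/ in1 = (in3 xor in1) \/ in1
w3 = ~(in1 xor w1) = ~(in1 xor (in3 xor in1))
w4 = in2 \/ w3 = in2 \/ (~(in1 xor (in3 xor in1)))
w5 = ~(w4 xor w2) = ~((in2 \/ (~(in1 xor (in3 xor in1)))) xor ((in3 xor in1) \/ in1))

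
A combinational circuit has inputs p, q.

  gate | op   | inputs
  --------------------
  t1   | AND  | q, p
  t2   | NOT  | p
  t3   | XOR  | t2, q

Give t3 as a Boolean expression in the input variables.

t2 = NOT p
t3 = t2 XOR q = NOT p XOR q

NOT p XOR q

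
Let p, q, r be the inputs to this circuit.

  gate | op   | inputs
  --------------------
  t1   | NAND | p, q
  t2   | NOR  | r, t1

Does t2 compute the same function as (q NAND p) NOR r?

Yes

t1 = p NAND q
t2 = r NOR t1 = r NOR (p NAND q)
At p=0, q=0, r=0: circuit gives 0, formula gives 0.
At p=1, q=1, r=0: circuit gives 1, formula gives 1.
Agrees on all 8 inputs.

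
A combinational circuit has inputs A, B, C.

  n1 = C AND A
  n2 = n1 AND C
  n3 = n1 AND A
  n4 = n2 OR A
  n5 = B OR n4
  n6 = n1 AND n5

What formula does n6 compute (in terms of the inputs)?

n1 = C AND A
n2 = n1 AND C = (C AND A) AND C
n4 = n2 OR A = ((C AND A) AND C) OR A
n5 = B OR n4 = B OR (((C AND A) AND C) OR A)
n6 = n1 AND n5 = (C AND A) AND (B OR (((C AND A) AND C) OR A))

(C AND A) AND (B OR (((C AND A) AND C) OR A))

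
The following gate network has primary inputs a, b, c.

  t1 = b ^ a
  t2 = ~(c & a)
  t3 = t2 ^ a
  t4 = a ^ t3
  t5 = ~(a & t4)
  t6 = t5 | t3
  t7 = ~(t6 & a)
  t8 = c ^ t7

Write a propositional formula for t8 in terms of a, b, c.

c ^ (~(((~(a & (a ^ ((~(c & a)) ^ a)))) | ((~(c & a)) ^ a)) & a))

t2 = ~(c & a)
t3 = t2 ^ a = (~(c & a)) ^ a
t4 = a ^ t3 = a ^ ((~(c & a)) ^ a)
t5 = ~(a & t4) = ~(a & (a ^ ((~(c & a)) ^ a)))
t6 = t5 | t3 = (~(a & (a ^ ((~(c & a)) ^ a)))) | ((~(c & a)) ^ a)
t7 = ~(t6 & a) = ~(((~(a & (a ^ ((~(c & a)) ^ a)))) | ((~(c & a)) ^ a)) & a)
t8 = c ^ t7 = c ^ (~(((~(a & (a ^ ((~(c & a)) ^ a)))) | ((~(c & a)) ^ a)) & a))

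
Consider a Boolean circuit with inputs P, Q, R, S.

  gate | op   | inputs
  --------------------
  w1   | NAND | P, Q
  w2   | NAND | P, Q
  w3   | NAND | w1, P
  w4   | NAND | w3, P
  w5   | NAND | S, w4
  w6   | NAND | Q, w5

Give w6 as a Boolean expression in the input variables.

w1 = P NAND Q
w3 = w1 NAND P = (P NAND Q) NAND P
w4 = w3 NAND P = ((P NAND Q) NAND P) NAND P
w5 = S NAND w4 = S NAND (((P NAND Q) NAND P) NAND P)
w6 = Q NAND w5 = Q NAND (S NAND (((P NAND Q) NAND P) NAND P))

Q NAND (S NAND (((P NAND Q) NAND P) NAND P))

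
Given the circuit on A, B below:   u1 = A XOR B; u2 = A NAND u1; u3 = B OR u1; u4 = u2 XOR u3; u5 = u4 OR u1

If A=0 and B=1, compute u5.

u1 = 0 XOR 1 = 1
u2 = 0 NAND 1 = 1
u3 = 1 OR 1 = 1
u4 = 1 XOR 1 = 0
u5 = 0 OR 1 = 1

1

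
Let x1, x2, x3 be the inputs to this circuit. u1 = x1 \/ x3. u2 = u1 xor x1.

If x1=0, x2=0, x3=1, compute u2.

u1 = 0 \/ 1 = 1
u2 = 1 xor 0 = 1

1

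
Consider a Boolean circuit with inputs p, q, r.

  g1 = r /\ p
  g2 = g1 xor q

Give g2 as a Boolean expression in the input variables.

(r /\ p) xor q

g1 = r /\ p
g2 = g1 xor q = (r /\ p) xor q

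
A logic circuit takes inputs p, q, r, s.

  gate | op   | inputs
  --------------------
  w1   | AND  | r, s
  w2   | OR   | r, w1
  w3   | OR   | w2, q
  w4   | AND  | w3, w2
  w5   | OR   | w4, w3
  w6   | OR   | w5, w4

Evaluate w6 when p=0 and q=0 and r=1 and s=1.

w1 = 1 AND 1 = 1
w2 = 1 OR 1 = 1
w3 = 1 OR 0 = 1
w4 = 1 AND 1 = 1
w5 = 1 OR 1 = 1
w6 = 1 OR 1 = 1

1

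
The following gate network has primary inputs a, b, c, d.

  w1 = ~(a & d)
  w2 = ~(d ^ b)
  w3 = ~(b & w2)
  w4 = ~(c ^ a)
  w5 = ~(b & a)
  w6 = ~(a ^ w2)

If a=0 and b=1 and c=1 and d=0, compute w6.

1

w2 = ~(0 ^ 1) = 0
w6 = ~(0 ^ 0) = 1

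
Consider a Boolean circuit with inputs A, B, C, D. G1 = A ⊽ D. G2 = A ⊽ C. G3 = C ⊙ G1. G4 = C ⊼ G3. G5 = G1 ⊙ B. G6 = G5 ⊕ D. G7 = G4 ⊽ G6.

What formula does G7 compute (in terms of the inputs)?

(C ⊼ (C ⊙ (A ⊽ D))) ⊽ (((A ⊽ D) ⊙ B) ⊕ D)

G1 = A ⊽ D
G3 = C ⊙ G1 = C ⊙ (A ⊽ D)
G4 = C ⊼ G3 = C ⊼ (C ⊙ (A ⊽ D))
G5 = G1 ⊙ B = (A ⊽ D) ⊙ B
G6 = G5 ⊕ D = ((A ⊽ D) ⊙ B) ⊕ D
G7 = G4 ⊽ G6 = (C ⊼ (C ⊙ (A ⊽ D))) ⊽ (((A ⊽ D) ⊙ B) ⊕ D)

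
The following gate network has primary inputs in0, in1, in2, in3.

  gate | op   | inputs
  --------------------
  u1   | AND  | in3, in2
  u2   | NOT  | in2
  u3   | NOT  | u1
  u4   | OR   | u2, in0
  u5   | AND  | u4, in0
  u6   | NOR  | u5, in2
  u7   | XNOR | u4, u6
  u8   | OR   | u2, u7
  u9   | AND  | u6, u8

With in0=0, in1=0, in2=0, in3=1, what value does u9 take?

u2 = NOT 0 = 1
u4 = 1 OR 0 = 1
u5 = 1 AND 0 = 0
u6 = 0 NOR 0 = 1
u7 = 1 XNOR 1 = 1
u8 = 1 OR 1 = 1
u9 = 1 AND 1 = 1

1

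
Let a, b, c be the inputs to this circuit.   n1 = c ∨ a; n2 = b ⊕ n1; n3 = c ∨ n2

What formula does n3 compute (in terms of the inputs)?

c ∨ (b ⊕ (c ∨ a))

n1 = c ∨ a
n2 = b ⊕ n1 = b ⊕ (c ∨ a)
n3 = c ∨ n2 = c ∨ (b ⊕ (c ∨ a))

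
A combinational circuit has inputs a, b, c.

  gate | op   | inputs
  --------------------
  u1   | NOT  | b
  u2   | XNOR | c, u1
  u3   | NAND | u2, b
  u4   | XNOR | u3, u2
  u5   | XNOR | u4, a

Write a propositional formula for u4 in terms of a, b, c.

u1 = NOT b
u2 = c XNOR u1 = c XNOR NOT b
u3 = u2 NAND b = (c XNOR NOT b) NAND b
u4 = u3 XNOR u2 = ((c XNOR NOT b) NAND b) XNOR (c XNOR NOT b)

((c XNOR NOT b) NAND b) XNOR (c XNOR NOT b)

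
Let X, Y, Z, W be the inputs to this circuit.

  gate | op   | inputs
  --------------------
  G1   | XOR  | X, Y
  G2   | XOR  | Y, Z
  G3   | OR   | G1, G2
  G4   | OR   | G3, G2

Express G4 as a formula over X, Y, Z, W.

((X XOR Y) OR (Y XOR Z)) OR (Y XOR Z)

G1 = X XOR Y
G2 = Y XOR Z
G3 = G1 OR G2 = (X XOR Y) OR (Y XOR Z)
G4 = G3 OR G2 = ((X XOR Y) OR (Y XOR Z)) OR (Y XOR Z)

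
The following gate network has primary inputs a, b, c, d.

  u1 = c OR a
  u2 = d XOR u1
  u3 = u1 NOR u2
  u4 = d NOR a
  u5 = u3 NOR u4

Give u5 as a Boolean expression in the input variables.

u1 = c OR a
u2 = d XOR u1 = d XOR (c OR a)
u3 = u1 NOR u2 = (c OR a) NOR (d XOR (c OR a))
u4 = d NOR a
u5 = u3 NOR u4 = ((c OR a) NOR (d XOR (c OR a))) NOR (d NOR a)

((c OR a) NOR (d XOR (c OR a))) NOR (d NOR a)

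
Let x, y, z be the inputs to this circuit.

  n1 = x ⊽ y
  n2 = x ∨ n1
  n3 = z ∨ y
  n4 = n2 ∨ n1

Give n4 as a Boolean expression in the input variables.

n1 = x ⊽ y
n2 = x ∨ n1 = x ∨ (x ⊽ y)
n4 = n2 ∨ n1 = (x ∨ (x ⊽ y)) ∨ (x ⊽ y)

(x ∨ (x ⊽ y)) ∨ (x ⊽ y)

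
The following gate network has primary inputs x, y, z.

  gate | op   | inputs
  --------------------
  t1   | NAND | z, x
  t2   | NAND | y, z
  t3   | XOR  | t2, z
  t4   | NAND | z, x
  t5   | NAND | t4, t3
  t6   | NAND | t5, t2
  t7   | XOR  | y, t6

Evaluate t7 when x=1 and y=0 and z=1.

t2 = 0 NAND 1 = 1
t3 = 1 XOR 1 = 0
t4 = 1 NAND 1 = 0
t5 = 0 NAND 0 = 1
t6 = 1 NAND 1 = 0
t7 = 0 XOR 0 = 0

0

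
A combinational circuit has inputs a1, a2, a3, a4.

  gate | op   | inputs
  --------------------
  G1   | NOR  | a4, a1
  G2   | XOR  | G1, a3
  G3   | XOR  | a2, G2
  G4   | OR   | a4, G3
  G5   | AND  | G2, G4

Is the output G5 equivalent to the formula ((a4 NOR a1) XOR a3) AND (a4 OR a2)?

No

G1 = a4 NOR a1
G2 = G1 XOR a3 = (a4 NOR a1) XOR a3
G3 = a2 XOR G2 = a2 XOR ((a4 NOR a1) XOR a3)
G4 = a4 OR G3 = a4 OR (a2 XOR ((a4 NOR a1) XOR a3))
G5 = G2 AND G4 = ((a4 NOR a1) XOR a3) AND (a4 OR (a2 XOR ((a4 NOR a1) XOR a3)))
At a1=0, a2=0, a3=0, a4=0: circuit gives 1, formula gives 0.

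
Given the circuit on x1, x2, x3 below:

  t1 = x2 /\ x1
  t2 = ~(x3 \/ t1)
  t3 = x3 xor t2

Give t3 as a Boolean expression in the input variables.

x3 xor (~(x3 \/ (x2 /\ x1)))

t1 = x2 /\ x1
t2 = ~(x3 \/ t1) = ~(x3 \/ (x2 /\ x1))
t3 = x3 xor t2 = x3 xor (~(x3 \/ (x2 /\ x1)))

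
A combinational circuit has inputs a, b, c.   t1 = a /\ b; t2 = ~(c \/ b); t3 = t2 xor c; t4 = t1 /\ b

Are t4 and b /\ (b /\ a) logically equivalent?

t1 = a /\ b
t4 = t1 /\ b = (a /\ b) /\ b
At a=0, b=0, c=0: circuit gives 0, formula gives 0.
At a=1, b=1, c=0: circuit gives 1, formula gives 1.
Agrees on all 8 inputs.

Yes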